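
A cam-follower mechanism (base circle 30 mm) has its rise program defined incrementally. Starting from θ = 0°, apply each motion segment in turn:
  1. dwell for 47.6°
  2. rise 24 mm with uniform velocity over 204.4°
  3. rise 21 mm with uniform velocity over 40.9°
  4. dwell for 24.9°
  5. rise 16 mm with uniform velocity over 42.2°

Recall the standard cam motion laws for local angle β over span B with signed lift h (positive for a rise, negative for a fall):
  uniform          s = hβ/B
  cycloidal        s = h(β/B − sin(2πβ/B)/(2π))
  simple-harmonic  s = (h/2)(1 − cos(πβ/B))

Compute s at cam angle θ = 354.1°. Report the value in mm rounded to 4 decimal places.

seg 1 [0°–47.6°] dwell: s stays 0.0000
seg 2 [47.6°–252°] uniform, h=24: full span → s += 24 → s = 24.0000
seg 3 [252°–292.9°] uniform, h=21: full span → s += 21 → s = 45.0000
seg 4 [292.9°–317.8°] dwell: s stays 45.0000
seg 5 [317.8°–360°] uniform, h=16: θ=354.1° here. β=36.3, B=42.2. 16·36.3/42.2 = 13.7630 → s = 58.7630

58.7630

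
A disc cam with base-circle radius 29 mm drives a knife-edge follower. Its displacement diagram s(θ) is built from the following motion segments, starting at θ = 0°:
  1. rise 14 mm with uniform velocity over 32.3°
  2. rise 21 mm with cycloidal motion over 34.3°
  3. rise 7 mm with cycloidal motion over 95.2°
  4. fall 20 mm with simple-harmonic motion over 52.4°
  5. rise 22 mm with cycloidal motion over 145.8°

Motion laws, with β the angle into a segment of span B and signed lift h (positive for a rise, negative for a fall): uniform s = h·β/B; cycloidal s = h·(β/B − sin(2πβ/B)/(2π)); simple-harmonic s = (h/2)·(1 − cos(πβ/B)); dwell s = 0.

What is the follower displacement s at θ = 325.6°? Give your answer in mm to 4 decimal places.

seg 1 [0°–32.3°] uniform, h=14: full span → s += 14 → s = 14.0000
seg 2 [32.3°–66.6°] cycloidal, h=21: full span → s += 21 → s = 35.0000
seg 3 [66.6°–161.8°] cycloidal, h=7: full span → s += 7 → s = 42.0000
seg 4 [161.8°–214.2°] simple-harmonic, h=-20: full span → s += -20 → s = 22.0000
seg 5 [214.2°–360°] cycloidal, h=22: θ=325.6° here. β=111.4, B=145.8. 22·(0.7641 − sin(2π·0.7641)/(2π)) = 20.2971 → s = 42.2971

42.2971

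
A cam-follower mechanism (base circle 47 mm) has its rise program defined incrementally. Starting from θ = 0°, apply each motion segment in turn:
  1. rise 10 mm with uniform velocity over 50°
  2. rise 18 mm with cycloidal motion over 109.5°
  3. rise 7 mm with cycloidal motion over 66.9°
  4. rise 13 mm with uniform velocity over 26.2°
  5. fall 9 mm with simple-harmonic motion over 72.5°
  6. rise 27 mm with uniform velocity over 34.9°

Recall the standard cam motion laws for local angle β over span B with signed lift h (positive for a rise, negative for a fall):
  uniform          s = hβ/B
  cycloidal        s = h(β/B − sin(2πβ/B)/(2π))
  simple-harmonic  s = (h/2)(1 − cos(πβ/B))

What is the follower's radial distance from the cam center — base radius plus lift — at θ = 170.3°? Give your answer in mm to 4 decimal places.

seg 1 [0°–50°] uniform, h=10: full span → s += 10 → s = 10.0000
seg 2 [50°–159.5°] cycloidal, h=18: full span → s += 18 → s = 28.0000
seg 3 [159.5°–226.4°] cycloidal, h=7: θ=170.3° here. β=10.8, B=66.9. 7·(0.1614 − sin(2π·0.1614)/(2π)) = 0.1840 → s = 28.1840
radial distance = base radius + s = 47 + 28.1840 = 75.1840

75.1840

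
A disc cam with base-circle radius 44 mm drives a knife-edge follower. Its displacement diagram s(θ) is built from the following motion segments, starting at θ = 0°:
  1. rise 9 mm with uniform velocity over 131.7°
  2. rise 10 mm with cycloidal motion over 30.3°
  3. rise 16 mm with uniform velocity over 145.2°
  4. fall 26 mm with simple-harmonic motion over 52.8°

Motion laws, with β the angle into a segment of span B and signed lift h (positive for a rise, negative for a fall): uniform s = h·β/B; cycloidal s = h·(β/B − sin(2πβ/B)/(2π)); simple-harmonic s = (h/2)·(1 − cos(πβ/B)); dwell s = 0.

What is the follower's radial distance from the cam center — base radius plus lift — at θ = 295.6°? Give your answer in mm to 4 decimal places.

seg 1 [0°–131.7°] uniform, h=9: full span → s += 9 → s = 9.0000
seg 2 [131.7°–162°] cycloidal, h=10: full span → s += 10 → s = 19.0000
seg 3 [162°–307.2°] uniform, h=16: θ=295.6° here. β=133.6, B=145.2. 16·133.6/145.2 = 14.7218 → s = 33.7218
radial distance = base radius + s = 44 + 33.7218 = 77.7218

77.7218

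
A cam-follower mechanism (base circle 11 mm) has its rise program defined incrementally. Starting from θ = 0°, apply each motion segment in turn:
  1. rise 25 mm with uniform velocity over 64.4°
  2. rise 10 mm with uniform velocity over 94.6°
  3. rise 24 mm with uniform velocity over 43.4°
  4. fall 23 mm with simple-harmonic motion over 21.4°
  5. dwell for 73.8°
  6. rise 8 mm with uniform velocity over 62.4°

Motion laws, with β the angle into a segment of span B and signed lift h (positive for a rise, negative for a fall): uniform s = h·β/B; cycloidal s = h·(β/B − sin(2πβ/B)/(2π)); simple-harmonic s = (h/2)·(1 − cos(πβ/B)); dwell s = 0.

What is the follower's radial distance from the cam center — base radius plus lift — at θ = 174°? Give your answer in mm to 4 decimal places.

seg 1 [0°–64.4°] uniform, h=25: full span → s += 25 → s = 25.0000
seg 2 [64.4°–159°] uniform, h=10: full span → s += 10 → s = 35.0000
seg 3 [159°–202.4°] uniform, h=24: θ=174° here. β=15, B=43.4. 24·15/43.4 = 8.2949 → s = 43.2949
radial distance = base radius + s = 11 + 43.2949 = 54.2949

54.2949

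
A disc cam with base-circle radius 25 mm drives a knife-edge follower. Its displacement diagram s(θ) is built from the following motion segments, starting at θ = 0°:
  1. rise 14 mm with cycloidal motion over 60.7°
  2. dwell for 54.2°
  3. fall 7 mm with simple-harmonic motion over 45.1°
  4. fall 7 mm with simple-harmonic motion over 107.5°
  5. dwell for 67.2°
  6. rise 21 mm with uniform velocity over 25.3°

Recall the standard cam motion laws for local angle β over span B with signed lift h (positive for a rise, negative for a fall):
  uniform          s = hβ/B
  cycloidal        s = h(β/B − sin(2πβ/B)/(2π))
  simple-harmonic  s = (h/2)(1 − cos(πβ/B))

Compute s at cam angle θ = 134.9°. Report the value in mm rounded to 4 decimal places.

seg 1 [0°–60.7°] cycloidal, h=14: full span → s += 14 → s = 14.0000
seg 2 [60.7°–114.9°] dwell: s stays 14.0000
seg 3 [114.9°–160°] simple-harmonic, h=-7: θ=134.9° here. β=20, B=45.1. -7/2·(1 − cos(π·0.4435)) = -2.8816 → s = 11.1184

11.1184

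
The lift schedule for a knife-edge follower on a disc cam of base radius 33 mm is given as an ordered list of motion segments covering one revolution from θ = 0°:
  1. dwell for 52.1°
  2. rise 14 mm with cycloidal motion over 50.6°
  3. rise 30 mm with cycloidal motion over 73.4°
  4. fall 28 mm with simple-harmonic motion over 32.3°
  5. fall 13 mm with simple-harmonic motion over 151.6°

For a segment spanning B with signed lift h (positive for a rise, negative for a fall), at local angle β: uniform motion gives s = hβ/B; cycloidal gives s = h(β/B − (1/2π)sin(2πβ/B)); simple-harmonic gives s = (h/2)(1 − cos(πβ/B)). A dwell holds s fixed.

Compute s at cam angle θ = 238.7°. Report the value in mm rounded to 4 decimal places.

seg 1 [0°–52.1°] dwell: s stays 0.0000
seg 2 [52.1°–102.7°] cycloidal, h=14: full span → s += 14 → s = 14.0000
seg 3 [102.7°–176.1°] cycloidal, h=30: full span → s += 30 → s = 44.0000
seg 4 [176.1°–208.4°] simple-harmonic, h=-28: full span → s += -28 → s = 16.0000
seg 5 [208.4°–360°] simple-harmonic, h=-13: θ=238.7° here. β=30.3, B=151.6. -13/2·(1 − cos(π·0.1999)) = -1.2398 → s = 14.7602

14.7602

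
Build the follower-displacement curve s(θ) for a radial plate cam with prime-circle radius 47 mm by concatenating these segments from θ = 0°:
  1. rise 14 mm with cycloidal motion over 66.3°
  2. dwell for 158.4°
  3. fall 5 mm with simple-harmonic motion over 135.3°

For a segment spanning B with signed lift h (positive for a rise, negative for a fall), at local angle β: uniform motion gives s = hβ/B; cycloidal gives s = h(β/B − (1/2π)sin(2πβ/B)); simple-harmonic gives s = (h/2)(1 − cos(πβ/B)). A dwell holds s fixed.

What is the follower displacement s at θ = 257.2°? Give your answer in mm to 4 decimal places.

seg 1 [0°–66.3°] cycloidal, h=14: full span → s += 14 → s = 14.0000
seg 2 [66.3°–224.7°] dwell: s stays 14.0000
seg 3 [224.7°–360°] simple-harmonic, h=-5: θ=257.2° here. β=32.5, B=135.3. -5/2·(1 − cos(π·0.2402)) = -0.6787 → s = 13.3213

13.3213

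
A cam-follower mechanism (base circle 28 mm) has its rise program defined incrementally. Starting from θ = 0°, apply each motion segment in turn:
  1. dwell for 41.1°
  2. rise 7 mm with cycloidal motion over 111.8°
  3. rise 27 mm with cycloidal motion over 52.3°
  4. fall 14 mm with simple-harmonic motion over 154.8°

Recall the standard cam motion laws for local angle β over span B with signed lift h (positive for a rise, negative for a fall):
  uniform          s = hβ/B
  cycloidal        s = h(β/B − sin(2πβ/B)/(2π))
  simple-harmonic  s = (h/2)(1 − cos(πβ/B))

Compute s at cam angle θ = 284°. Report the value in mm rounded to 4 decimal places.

seg 1 [0°–41.1°] dwell: s stays 0.0000
seg 2 [41.1°–152.9°] cycloidal, h=7: full span → s += 7 → s = 7.0000
seg 3 [152.9°–205.2°] cycloidal, h=27: full span → s += 27 → s = 34.0000
seg 4 [205.2°–360°] simple-harmonic, h=-14: θ=284° here. β=78.8, B=154.8. -14/2·(1 − cos(π·0.5090)) = -7.1989 → s = 26.8011

26.8011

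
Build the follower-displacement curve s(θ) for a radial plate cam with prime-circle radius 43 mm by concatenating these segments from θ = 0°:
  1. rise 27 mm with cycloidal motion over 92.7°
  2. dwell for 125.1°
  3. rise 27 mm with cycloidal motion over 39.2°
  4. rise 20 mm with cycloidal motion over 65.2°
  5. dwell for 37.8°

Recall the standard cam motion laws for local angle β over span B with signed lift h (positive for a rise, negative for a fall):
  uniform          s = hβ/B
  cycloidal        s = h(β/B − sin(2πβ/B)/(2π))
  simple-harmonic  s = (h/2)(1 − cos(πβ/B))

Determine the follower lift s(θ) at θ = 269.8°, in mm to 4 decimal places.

seg 1 [0°–92.7°] cycloidal, h=27: full span → s += 27 → s = 27.0000
seg 2 [92.7°–217.8°] dwell: s stays 27.0000
seg 3 [217.8°–257°] cycloidal, h=27: full span → s += 27 → s = 54.0000
seg 4 [257°–322.2°] cycloidal, h=20: θ=269.8° here. β=12.8, B=65.2. 20·(0.1963 − sin(2π·0.1963)/(2π)) = 0.9226 → s = 54.9226

54.9226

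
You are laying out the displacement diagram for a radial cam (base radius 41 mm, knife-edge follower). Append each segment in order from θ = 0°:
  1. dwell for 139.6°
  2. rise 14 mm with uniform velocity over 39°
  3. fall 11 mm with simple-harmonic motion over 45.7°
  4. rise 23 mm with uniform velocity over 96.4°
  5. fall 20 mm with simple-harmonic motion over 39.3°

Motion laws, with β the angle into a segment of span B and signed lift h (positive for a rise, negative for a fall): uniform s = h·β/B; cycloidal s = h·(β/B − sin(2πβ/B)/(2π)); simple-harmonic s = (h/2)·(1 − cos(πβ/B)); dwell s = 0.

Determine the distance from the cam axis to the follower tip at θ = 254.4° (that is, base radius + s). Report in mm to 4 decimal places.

seg 1 [0°–139.6°] dwell: s stays 0.0000
seg 2 [139.6°–178.6°] uniform, h=14: full span → s += 14 → s = 14.0000
seg 3 [178.6°–224.3°] simple-harmonic, h=-11: full span → s += -11 → s = 3.0000
seg 4 [224.3°–320.7°] uniform, h=23: θ=254.4° here. β=30.1, B=96.4. 23·30.1/96.4 = 7.1815 → s = 10.1815
radial distance = base radius + s = 41 + 10.1815 = 51.1815

51.1815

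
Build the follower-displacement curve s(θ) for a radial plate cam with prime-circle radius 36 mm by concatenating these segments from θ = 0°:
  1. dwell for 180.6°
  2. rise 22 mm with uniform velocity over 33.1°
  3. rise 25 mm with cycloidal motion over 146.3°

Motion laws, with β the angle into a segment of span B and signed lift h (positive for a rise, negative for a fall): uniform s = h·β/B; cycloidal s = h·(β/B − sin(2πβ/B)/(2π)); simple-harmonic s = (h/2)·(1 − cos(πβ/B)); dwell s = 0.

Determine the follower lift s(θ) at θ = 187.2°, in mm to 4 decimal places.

seg 1 [0°–180.6°] dwell: s stays 0.0000
seg 2 [180.6°–213.7°] uniform, h=22: θ=187.2° here. β=6.6, B=33.1. 22·6.6/33.1 = 4.3867 → s = 4.3867

4.3867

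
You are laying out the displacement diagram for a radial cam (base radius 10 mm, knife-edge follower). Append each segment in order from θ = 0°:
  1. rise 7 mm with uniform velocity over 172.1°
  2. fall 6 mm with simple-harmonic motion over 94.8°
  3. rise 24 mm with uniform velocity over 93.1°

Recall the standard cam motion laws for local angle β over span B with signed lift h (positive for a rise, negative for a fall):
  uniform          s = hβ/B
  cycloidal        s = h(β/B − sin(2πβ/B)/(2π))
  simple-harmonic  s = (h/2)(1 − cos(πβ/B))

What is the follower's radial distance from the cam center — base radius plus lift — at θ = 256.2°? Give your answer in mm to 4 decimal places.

seg 1 [0°–172.1°] uniform, h=7: full span → s += 7 → s = 7.0000
seg 2 [172.1°–266.9°] simple-harmonic, h=-6: θ=256.2° here. β=84.1, B=94.8. -6/2·(1 − cos(π·0.8871)) = -5.8134 → s = 1.1866
radial distance = base radius + s = 10 + 1.1866 = 11.1866

11.1866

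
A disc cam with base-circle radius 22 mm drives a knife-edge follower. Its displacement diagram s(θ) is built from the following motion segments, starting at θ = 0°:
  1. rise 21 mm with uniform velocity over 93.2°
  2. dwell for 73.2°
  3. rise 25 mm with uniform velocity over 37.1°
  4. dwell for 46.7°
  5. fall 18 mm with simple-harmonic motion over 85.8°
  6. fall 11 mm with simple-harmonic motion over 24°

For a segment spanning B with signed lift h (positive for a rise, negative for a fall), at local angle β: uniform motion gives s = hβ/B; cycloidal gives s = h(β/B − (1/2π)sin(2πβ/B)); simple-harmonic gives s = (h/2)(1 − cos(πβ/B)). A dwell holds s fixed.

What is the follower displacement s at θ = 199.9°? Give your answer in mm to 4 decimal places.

seg 1 [0°–93.2°] uniform, h=21: full span → s += 21 → s = 21.0000
seg 2 [93.2°–166.4°] dwell: s stays 21.0000
seg 3 [166.4°–203.5°] uniform, h=25: θ=199.9° here. β=33.5, B=37.1. 25·33.5/37.1 = 22.5741 → s = 43.5741

43.5741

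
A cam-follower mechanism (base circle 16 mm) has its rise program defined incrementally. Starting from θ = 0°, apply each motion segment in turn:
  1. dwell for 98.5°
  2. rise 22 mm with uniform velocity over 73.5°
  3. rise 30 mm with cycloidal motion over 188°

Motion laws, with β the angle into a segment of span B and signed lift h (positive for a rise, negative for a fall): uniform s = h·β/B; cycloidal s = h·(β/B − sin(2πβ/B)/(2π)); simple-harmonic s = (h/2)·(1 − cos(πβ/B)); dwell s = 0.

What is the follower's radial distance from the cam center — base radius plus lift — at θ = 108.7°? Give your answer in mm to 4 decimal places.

seg 1 [0°–98.5°] dwell: s stays 0.0000
seg 2 [98.5°–172°] uniform, h=22: θ=108.7° here. β=10.2, B=73.5. 22·10.2/73.5 = 3.0531 → s = 3.0531
radial distance = base radius + s = 16 + 3.0531 = 19.0531

19.0531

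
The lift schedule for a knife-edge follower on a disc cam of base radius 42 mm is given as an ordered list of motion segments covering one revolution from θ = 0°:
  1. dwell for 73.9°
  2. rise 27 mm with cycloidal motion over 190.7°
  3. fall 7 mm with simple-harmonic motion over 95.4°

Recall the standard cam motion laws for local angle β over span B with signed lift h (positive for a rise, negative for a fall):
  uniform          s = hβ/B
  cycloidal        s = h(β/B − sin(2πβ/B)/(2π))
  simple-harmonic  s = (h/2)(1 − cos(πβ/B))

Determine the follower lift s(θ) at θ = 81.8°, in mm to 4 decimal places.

seg 1 [0°–73.9°] dwell: s stays 0.0000
seg 2 [73.9°–264.6°] cycloidal, h=27: θ=81.8° here. β=7.9, B=190.7. 27·(0.0414 − sin(2π·0.0414)/(2π)) = 0.0126 → s = 0.0126

0.0126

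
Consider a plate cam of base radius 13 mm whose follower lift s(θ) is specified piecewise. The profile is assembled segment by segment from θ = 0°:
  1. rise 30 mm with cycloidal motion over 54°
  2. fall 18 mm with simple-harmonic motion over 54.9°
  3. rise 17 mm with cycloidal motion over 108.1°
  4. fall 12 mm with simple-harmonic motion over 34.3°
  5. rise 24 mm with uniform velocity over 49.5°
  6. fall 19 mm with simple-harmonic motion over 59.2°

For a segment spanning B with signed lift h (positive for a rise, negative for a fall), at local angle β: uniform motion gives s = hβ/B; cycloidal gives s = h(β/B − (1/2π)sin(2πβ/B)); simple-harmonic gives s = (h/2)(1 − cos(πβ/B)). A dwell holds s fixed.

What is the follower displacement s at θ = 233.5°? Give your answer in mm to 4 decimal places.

seg 1 [0°–54°] cycloidal, h=30: full span → s += 30 → s = 30.0000
seg 2 [54°–108.9°] simple-harmonic, h=-18: full span → s += -18 → s = 12.0000
seg 3 [108.9°–217°] cycloidal, h=17: full span → s += 17 → s = 29.0000
seg 4 [217°–251.3°] simple-harmonic, h=-12: θ=233.5° here. β=16.5, B=34.3. -12/2·(1 − cos(π·0.4810)) = -5.6430 → s = 23.3570

23.3570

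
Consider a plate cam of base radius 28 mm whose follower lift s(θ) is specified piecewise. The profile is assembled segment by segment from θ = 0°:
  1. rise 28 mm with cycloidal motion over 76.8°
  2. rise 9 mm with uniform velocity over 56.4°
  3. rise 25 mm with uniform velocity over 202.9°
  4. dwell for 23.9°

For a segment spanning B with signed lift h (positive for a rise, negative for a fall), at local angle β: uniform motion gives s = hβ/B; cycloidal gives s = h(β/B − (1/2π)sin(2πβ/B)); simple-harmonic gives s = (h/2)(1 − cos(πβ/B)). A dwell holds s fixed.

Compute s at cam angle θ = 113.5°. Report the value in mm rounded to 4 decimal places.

seg 1 [0°–76.8°] cycloidal, h=28: full span → s += 28 → s = 28.0000
seg 2 [76.8°–133.2°] uniform, h=9: θ=113.5° here. β=36.7, B=56.4. 9·36.7/56.4 = 5.8564 → s = 33.8564

33.8564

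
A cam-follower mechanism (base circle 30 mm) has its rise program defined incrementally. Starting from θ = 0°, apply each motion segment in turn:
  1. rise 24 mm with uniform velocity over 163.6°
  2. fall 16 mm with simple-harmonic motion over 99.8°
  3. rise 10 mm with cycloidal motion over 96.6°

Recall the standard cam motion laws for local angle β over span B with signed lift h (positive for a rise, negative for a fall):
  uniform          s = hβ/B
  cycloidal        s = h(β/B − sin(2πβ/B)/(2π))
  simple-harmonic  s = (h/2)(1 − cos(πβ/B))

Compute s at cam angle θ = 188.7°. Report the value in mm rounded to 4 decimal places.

seg 1 [0°–163.6°] uniform, h=24: full span → s += 24 → s = 24.0000
seg 2 [163.6°–263.4°] simple-harmonic, h=-16: θ=188.7° here. β=25.1, B=99.8. -16/2·(1 − cos(π·0.2515)) = -2.3699 → s = 21.6301

21.6301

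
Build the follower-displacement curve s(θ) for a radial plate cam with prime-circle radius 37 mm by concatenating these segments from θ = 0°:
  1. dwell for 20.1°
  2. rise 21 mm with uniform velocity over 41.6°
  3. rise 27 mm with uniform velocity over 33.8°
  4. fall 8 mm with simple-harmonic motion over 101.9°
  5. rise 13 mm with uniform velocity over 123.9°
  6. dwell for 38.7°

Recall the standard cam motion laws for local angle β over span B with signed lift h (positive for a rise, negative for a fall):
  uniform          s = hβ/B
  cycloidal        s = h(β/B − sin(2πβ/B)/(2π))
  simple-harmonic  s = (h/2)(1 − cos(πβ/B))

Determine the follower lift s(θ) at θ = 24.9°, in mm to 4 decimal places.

seg 1 [0°–20.1°] dwell: s stays 0.0000
seg 2 [20.1°–61.7°] uniform, h=21: θ=24.9° here. β=4.8, B=41.6. 21·4.8/41.6 = 2.4231 → s = 2.4231

2.4231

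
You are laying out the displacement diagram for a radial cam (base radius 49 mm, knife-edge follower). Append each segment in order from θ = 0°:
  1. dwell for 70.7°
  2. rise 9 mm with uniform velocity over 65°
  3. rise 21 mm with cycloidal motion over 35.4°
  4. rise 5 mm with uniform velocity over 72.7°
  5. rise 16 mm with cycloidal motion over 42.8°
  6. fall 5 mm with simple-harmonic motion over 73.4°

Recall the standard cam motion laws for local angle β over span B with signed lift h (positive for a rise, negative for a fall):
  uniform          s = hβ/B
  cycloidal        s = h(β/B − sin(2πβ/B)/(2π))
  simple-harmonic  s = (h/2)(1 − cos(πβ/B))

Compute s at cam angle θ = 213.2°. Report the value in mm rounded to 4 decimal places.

seg 1 [0°–70.7°] dwell: s stays 0.0000
seg 2 [70.7°–135.7°] uniform, h=9: full span → s += 9 → s = 9.0000
seg 3 [135.7°–171.1°] cycloidal, h=21: full span → s += 21 → s = 30.0000
seg 4 [171.1°–243.8°] uniform, h=5: θ=213.2° here. β=42.1, B=72.7. 5·42.1/72.7 = 2.8955 → s = 32.8955

32.8955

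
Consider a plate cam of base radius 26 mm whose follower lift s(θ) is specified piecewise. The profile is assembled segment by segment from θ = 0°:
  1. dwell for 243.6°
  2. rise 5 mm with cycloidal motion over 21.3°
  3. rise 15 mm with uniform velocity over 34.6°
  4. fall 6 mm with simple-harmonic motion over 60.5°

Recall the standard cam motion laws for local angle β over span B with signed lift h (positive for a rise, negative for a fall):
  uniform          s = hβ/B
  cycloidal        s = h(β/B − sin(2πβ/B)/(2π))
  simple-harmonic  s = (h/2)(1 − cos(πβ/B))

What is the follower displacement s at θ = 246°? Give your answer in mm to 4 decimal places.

seg 1 [0°–243.6°] dwell: s stays 0.0000
seg 2 [243.6°–264.9°] cycloidal, h=5: θ=246° here. β=2.4, B=21.3. 5·(0.1127 − sin(2π·0.1127)/(2π)) = 0.0459 → s = 0.0459

0.0459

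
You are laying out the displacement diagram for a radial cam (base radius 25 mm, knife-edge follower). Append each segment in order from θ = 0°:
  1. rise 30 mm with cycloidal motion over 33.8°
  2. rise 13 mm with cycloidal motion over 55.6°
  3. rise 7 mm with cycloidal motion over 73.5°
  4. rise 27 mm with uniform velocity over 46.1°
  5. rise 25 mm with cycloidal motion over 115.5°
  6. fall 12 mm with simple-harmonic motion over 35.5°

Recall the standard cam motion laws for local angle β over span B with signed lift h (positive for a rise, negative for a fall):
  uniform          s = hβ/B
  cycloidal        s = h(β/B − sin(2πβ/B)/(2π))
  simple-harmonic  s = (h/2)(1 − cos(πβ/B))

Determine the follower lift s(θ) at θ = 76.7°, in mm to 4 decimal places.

seg 1 [0°–33.8°] cycloidal, h=30: full span → s += 30 → s = 30.0000
seg 2 [33.8°–89.4°] cycloidal, h=13: θ=76.7° here. β=42.9, B=55.6. 13·(0.7716 − sin(2π·0.7716)/(2π)) = 12.0806 → s = 42.0806

42.0806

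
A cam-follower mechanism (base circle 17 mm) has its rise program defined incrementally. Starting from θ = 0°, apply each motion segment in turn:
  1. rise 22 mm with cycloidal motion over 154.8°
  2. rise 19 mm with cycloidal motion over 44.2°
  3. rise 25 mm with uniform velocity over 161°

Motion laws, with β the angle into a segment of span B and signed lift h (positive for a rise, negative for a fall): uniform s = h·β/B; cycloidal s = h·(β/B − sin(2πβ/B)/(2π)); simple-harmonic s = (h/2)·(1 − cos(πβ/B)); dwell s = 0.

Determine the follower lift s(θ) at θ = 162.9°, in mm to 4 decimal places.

seg 1 [0°–154.8°] cycloidal, h=22: full span → s += 22 → s = 22.0000
seg 2 [154.8°–199°] cycloidal, h=19: θ=162.9° here. β=8.1, B=44.2. 19·(0.1833 − sin(2π·0.1833)/(2π)) = 0.7200 → s = 22.7200

22.7200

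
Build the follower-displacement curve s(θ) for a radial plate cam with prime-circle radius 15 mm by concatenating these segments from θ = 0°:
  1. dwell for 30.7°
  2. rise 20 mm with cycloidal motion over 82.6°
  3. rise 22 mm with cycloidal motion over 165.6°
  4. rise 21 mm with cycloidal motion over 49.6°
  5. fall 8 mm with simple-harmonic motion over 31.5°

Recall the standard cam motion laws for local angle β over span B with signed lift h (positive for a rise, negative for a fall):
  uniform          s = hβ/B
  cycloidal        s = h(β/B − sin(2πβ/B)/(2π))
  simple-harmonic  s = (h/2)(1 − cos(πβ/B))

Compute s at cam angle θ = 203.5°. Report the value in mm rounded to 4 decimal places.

seg 1 [0°–30.7°] dwell: s stays 0.0000
seg 2 [30.7°–113.3°] cycloidal, h=20: full span → s += 20 → s = 20.0000
seg 3 [113.3°–278.9°] cycloidal, h=22: θ=203.5° here. β=90.2, B=165.6. 22·(0.5447 − sin(2π·0.5447)/(2π)) = 12.9533 → s = 32.9533

32.9533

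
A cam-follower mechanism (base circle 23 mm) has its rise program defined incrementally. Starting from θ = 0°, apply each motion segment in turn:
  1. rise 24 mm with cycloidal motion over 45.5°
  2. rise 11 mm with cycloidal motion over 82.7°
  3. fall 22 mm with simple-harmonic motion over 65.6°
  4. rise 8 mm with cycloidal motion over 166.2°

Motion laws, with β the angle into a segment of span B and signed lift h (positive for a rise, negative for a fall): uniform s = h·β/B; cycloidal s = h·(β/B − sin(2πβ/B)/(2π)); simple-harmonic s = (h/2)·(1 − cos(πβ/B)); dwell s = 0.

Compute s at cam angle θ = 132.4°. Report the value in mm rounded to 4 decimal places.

seg 1 [0°–45.5°] cycloidal, h=24: full span → s += 24 → s = 24.0000
seg 2 [45.5°–128.2°] cycloidal, h=11: full span → s += 11 → s = 35.0000
seg 3 [128.2°–193.8°] simple-harmonic, h=-22: θ=132.4° here. β=4.2, B=65.6. -22/2·(1 − cos(π·0.0640)) = -0.2218 → s = 34.7782

34.7782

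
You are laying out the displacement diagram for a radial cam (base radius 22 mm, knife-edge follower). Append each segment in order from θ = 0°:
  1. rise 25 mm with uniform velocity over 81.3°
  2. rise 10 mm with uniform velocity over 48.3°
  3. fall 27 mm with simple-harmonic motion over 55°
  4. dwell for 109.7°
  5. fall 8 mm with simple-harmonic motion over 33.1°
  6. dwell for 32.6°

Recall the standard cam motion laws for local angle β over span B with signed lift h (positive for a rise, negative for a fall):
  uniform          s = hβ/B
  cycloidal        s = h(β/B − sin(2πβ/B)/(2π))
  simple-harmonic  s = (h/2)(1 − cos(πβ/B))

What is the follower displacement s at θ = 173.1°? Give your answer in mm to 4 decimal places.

seg 1 [0°–81.3°] uniform, h=25: full span → s += 25 → s = 25.0000
seg 2 [81.3°–129.6°] uniform, h=10: full span → s += 10 → s = 35.0000
seg 3 [129.6°–184.6°] simple-harmonic, h=-27: θ=173.1° here. β=43.5, B=55. -27/2·(1 − cos(π·0.7909)) = -24.1907 → s = 10.8093

10.8093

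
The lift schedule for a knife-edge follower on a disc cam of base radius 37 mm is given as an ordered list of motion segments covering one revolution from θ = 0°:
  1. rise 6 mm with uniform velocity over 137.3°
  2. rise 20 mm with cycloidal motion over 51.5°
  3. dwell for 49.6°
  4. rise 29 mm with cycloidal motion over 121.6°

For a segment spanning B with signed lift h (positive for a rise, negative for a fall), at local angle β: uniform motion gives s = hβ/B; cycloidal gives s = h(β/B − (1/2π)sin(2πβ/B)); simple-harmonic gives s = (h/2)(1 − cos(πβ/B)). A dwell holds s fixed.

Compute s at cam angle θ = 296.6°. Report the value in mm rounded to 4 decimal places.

seg 1 [0°–137.3°] uniform, h=6: full span → s += 6 → s = 6.0000
seg 2 [137.3°–188.8°] cycloidal, h=20: full span → s += 20 → s = 26.0000
seg 3 [188.8°–238.4°] dwell: s stays 26.0000
seg 4 [238.4°–360°] cycloidal, h=29: θ=296.6° here. β=58.2, B=121.6. 29·(0.4786 − sin(2π·0.4786)/(2π)) = 13.2617 → s = 39.2617

39.2617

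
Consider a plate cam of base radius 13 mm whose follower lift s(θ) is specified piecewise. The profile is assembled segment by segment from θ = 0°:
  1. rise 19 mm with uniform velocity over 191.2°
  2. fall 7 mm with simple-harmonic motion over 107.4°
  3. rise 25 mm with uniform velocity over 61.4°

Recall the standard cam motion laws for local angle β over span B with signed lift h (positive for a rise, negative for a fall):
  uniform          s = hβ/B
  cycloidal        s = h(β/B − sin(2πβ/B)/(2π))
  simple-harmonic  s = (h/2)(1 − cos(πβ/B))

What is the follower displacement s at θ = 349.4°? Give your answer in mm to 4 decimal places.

seg 1 [0°–191.2°] uniform, h=19: full span → s += 19 → s = 19.0000
seg 2 [191.2°–298.6°] simple-harmonic, h=-7: full span → s += -7 → s = 12.0000
seg 3 [298.6°–360°] uniform, h=25: θ=349.4° here. β=50.8, B=61.4. 25·50.8/61.4 = 20.6840 → s = 32.6840

32.6840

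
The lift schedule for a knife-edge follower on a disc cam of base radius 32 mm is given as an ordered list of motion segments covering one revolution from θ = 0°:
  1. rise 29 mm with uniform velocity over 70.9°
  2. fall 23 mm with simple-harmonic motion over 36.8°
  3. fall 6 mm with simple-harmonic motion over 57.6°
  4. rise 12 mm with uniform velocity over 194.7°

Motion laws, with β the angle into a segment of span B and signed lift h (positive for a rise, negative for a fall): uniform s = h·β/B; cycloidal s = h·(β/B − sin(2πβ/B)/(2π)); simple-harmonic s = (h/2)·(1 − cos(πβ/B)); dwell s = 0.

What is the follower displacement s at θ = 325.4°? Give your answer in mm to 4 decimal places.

seg 1 [0°–70.9°] uniform, h=29: full span → s += 29 → s = 29.0000
seg 2 [70.9°–107.7°] simple-harmonic, h=-23: full span → s += -23 → s = 6.0000
seg 3 [107.7°–165.3°] simple-harmonic, h=-6: full span → s += -6 → s = 0.0000
seg 4 [165.3°–360°] uniform, h=12: θ=325.4° here. β=160.1, B=194.7. 12·160.1/194.7 = 9.8675 → s = 9.8675

9.8675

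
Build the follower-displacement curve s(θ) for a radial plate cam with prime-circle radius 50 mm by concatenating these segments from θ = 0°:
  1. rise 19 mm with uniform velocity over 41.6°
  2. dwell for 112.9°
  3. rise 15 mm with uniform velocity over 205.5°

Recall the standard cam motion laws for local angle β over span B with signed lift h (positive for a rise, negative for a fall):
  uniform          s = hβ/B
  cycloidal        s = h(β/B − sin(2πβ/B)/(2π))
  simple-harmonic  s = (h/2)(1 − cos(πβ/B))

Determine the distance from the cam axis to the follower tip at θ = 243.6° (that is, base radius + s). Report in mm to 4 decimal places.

seg 1 [0°–41.6°] uniform, h=19: full span → s += 19 → s = 19.0000
seg 2 [41.6°–154.5°] dwell: s stays 19.0000
seg 3 [154.5°–360°] uniform, h=15: θ=243.6° here. β=89.1, B=205.5. 15·89.1/205.5 = 6.5036 → s = 25.5036
radial distance = base radius + s = 50 + 25.5036 = 75.5036

75.5036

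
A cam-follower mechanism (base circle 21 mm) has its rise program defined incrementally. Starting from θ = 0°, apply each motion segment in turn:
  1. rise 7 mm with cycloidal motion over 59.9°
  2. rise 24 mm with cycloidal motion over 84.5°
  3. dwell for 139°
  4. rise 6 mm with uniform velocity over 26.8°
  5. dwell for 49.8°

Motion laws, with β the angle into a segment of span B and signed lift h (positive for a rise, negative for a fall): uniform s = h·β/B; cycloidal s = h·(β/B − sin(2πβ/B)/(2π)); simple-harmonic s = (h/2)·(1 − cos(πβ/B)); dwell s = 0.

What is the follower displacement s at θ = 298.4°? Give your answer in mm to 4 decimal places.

seg 1 [0°–59.9°] cycloidal, h=7: full span → s += 7 → s = 7.0000
seg 2 [59.9°–144.4°] cycloidal, h=24: full span → s += 24 → s = 31.0000
seg 3 [144.4°–283.4°] dwell: s stays 31.0000
seg 4 [283.4°–310.2°] uniform, h=6: θ=298.4° here. β=15, B=26.8. 6·15/26.8 = 3.3582 → s = 34.3582

34.3582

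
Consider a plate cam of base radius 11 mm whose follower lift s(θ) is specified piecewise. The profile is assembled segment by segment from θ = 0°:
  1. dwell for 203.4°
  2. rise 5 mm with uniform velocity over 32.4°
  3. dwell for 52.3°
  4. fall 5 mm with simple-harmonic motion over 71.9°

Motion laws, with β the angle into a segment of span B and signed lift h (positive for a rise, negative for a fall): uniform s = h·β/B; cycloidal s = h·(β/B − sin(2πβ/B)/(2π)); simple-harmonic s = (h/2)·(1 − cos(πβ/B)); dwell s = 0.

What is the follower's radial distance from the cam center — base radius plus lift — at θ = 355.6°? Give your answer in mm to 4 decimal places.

seg 1 [0°–203.4°] dwell: s stays 0.0000
seg 2 [203.4°–235.8°] uniform, h=5: full span → s += 5 → s = 5.0000
seg 3 [235.8°–288.1°] dwell: s stays 5.0000
seg 4 [288.1°–360°] simple-harmonic, h=-5: θ=355.6° here. β=67.5, B=71.9. -5/2·(1 − cos(π·0.9388)) = -4.9539 → s = 0.0461
radial distance = base radius + s = 11 + 0.0461 = 11.0461

11.0461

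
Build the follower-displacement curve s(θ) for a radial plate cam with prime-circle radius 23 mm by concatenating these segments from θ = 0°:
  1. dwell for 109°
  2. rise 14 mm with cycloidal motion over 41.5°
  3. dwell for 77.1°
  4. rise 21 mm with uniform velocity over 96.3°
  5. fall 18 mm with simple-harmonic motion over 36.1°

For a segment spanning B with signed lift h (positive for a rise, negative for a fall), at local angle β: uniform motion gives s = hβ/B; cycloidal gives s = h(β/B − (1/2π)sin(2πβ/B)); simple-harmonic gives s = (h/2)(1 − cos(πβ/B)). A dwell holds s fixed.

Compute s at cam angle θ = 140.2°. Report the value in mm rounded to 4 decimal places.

seg 1 [0°–109°] dwell: s stays 0.0000
seg 2 [109°–150.5°] cycloidal, h=14: θ=140.2° here. β=31.2, B=41.5. 14·(0.7518 − sin(2π·0.7518)/(2π)) = 12.7533 → s = 12.7533

12.7533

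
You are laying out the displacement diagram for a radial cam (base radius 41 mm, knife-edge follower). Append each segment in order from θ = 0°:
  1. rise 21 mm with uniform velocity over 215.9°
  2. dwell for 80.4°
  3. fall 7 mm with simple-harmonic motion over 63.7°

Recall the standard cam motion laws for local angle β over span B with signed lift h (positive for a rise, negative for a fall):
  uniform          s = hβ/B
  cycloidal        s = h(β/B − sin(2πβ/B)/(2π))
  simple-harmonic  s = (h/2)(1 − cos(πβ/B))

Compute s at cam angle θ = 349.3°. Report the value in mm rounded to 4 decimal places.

seg 1 [0°–215.9°] uniform, h=21: full span → s += 21 → s = 21.0000
seg 2 [215.9°–296.3°] dwell: s stays 21.0000
seg 3 [296.3°–360°] simple-harmonic, h=-7: θ=349.3° here. β=53, B=63.7. -7/2·(1 − cos(π·0.8320)) = -6.5239 → s = 14.4761

14.4761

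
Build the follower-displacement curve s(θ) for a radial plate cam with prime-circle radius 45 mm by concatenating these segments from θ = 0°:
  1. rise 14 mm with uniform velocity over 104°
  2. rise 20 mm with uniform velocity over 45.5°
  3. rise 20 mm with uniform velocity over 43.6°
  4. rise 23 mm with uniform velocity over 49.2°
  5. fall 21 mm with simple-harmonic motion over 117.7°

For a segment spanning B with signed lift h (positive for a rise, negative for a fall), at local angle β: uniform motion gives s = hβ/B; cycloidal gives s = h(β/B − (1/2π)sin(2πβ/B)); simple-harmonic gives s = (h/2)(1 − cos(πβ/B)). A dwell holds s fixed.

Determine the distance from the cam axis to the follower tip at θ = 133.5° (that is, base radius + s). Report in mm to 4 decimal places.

seg 1 [0°–104°] uniform, h=14: full span → s += 14 → s = 14.0000
seg 2 [104°–149.5°] uniform, h=20: θ=133.5° here. β=29.5, B=45.5. 20·29.5/45.5 = 12.9670 → s = 26.9670
radial distance = base radius + s = 45 + 26.9670 = 71.9670

71.9670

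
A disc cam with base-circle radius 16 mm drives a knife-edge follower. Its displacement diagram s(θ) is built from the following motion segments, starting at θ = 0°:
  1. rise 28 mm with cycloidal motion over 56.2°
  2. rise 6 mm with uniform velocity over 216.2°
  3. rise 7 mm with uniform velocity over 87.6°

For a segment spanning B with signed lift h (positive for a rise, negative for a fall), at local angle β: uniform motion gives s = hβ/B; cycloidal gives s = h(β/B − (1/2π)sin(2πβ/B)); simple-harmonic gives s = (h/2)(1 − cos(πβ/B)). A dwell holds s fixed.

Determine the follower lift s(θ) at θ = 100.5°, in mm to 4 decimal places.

seg 1 [0°–56.2°] cycloidal, h=28: full span → s += 28 → s = 28.0000
seg 2 [56.2°–272.4°] uniform, h=6: θ=100.5° here. β=44.3, B=216.2. 6·44.3/216.2 = 1.2294 → s = 29.2294

29.2294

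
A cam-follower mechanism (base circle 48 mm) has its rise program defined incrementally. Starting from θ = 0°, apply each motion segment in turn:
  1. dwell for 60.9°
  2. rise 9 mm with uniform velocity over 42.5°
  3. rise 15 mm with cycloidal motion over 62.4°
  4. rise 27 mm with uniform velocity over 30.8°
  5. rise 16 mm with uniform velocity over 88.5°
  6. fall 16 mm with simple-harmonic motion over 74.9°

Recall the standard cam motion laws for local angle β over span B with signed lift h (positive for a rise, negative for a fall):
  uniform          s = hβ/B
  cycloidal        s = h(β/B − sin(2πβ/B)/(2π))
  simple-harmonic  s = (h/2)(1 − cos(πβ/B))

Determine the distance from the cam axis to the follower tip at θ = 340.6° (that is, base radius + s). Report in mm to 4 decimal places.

seg 1 [0°–60.9°] dwell: s stays 0.0000
seg 2 [60.9°–103.4°] uniform, h=9: full span → s += 9 → s = 9.0000
seg 3 [103.4°–165.8°] cycloidal, h=15: full span → s += 15 → s = 24.0000
seg 4 [165.8°–196.6°] uniform, h=27: full span → s += 27 → s = 51.0000
seg 5 [196.6°–285.1°] uniform, h=16: full span → s += 16 → s = 67.0000
seg 6 [285.1°–360°] simple-harmonic, h=-16: θ=340.6° here. β=55.5, B=74.9. -16/2·(1 − cos(π·0.7410)) = -13.4945 → s = 53.5055
radial distance = base radius + s = 48 + 53.5055 = 101.5055

101.5055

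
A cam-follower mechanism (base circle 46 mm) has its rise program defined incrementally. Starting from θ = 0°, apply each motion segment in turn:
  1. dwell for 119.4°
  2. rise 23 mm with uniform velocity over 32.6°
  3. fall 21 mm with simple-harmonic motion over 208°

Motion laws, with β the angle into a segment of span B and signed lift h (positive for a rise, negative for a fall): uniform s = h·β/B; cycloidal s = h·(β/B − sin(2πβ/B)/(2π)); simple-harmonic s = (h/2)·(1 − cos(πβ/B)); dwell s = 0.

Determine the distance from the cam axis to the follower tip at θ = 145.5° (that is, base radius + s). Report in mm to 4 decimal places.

seg 1 [0°–119.4°] dwell: s stays 0.0000
seg 2 [119.4°–152°] uniform, h=23: θ=145.5° here. β=26.1, B=32.6. 23·26.1/32.6 = 18.4141 → s = 18.4141
radial distance = base radius + s = 46 + 18.4141 = 64.4141

64.4141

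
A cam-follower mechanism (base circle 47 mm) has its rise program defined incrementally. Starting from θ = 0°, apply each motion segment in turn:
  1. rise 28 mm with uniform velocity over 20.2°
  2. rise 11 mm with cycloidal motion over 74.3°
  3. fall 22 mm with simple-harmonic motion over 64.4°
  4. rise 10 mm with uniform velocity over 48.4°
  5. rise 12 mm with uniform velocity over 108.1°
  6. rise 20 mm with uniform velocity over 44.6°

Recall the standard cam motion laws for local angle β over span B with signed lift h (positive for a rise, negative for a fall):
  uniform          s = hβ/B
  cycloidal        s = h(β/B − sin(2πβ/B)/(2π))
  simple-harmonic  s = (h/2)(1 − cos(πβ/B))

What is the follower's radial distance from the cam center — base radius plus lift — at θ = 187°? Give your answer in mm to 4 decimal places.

seg 1 [0°–20.2°] uniform, h=28: full span → s += 28 → s = 28.0000
seg 2 [20.2°–94.5°] cycloidal, h=11: full span → s += 11 → s = 39.0000
seg 3 [94.5°–158.9°] simple-harmonic, h=-22: full span → s += -22 → s = 17.0000
seg 4 [158.9°–207.3°] uniform, h=10: θ=187° here. β=28.1, B=48.4. 10·28.1/48.4 = 5.8058 → s = 22.8058
radial distance = base radius + s = 47 + 22.8058 = 69.8058

69.8058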